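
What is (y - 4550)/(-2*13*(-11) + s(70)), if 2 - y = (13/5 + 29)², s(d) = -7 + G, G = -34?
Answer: -138664/6125 ≈ -22.639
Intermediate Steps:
s(d) = -41 (s(d) = -7 - 34 = -41)
y = -24914/25 (y = 2 - (13/5 + 29)² = 2 - (158/5)² = 2 - 1*24964/25 = 2 - 24964/25 = -24914/25 ≈ -996.56)
(y - 4550)/(-2*13*(-11) + s(70)) = (-24914/25 - 4550)/(-2*13*(-11) - 41) = -138664/(25*(-26*(-11) - 41)) = -138664/(25*(286 - 41)) = -138664/25/245 = -138664/25*1/245 = -138664/6125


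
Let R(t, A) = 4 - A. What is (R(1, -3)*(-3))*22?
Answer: -462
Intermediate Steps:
(R(1, -3)*(-3))*22 = ((4 - 1*(-3))*(-3))*22 = ((4 + 3)*(-3))*22 = (7*(-3))*22 = -21*22 = -462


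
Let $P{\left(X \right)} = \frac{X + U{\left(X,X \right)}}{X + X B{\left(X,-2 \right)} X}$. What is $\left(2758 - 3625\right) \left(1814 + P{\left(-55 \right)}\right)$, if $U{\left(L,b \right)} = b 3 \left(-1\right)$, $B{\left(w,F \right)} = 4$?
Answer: $- \frac{114810452}{73} \approx -1.5727 \cdot 10^{6}$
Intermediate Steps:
$U{\left(L,b \right)} = - 3 b$ ($U{\left(L,b \right)} = 3 b \left(-1\right) = - 3 b$)
$P{\left(X \right)} = - \frac{2 X}{X + 4 X^{2}}$ ($P{\left(X \right)} = \frac{X - 3 X}{X + X 4 X} = \frac{\left(-2\right) X}{X + 4 X X} = \frac{\left(-2\right) X}{X + 4 X^{2}} = - \frac{2 X}{X + 4 X^{2}}$)
$\left(2758 - 3625\right) \left(1814 + P{\left(-55 \right)}\right) = \left(2758 - 3625\right) \left(1814 - \frac{2}{1 + 4 \left(-55\right)}\right) = - 867 \left(1814 - \frac{2}{1 - 220}\right) = - 867 \left(1814 - \frac{2}{-219}\right) = - 867 \left(1814 - - \frac{2}{219}\right) = - 867 \left(1814 + \frac{2}{219}\right) = \left(-867\right) \frac{397268}{219} = - \frac{114810452}{73}$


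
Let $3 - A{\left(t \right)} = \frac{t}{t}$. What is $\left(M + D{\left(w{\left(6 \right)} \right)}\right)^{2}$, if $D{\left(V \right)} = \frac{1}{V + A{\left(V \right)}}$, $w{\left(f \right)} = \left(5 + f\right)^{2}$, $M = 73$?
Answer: $\frac{80640400}{15129} \approx 5330.2$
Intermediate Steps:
$A{\left(t \right)} = 2$ ($A{\left(t \right)} = 3 - \frac{t}{t} = 3 - 1 = 2$)
$D{\left(V \right)} = \frac{1}{2 + V}$ ($D{\left(V \right)} = \frac{1}{V + 2} = \frac{1}{2 + V}$)
$\left(M + D{\left(w{\left(6 \right)} \right)}\right)^{2} = \left(73 + \frac{1}{2 + \left(5 + 6\right)^{2}}\right)^{2} = \left(73 + \frac{1}{2 + 11^{2}}\right)^{2} = \left(73 + \frac{1}{2 + 121}\right)^{2} = \left(73 + \frac{1}{123}\right)^{2} = \left(\frac{8980}{123}\right)^{2} = \frac{80640400}{15129}$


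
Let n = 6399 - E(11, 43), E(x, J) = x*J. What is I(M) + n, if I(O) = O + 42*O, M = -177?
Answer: -1685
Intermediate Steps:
E(x, J) = J*x
I(O) = 43*O
n = 5926 (n = 6399 - 43*11 = 6399 - 1*473 = 6399 - 473 = 5926)
I(M) + n = 43*(-177) + 5926 = -7611 + 5926 = -1685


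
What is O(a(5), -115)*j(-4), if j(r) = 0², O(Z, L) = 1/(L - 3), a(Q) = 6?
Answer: 0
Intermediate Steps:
O(Z, L) = 1/(-3 + L)
j(r) = 0
O(a(5), -115)*j(-4) = 0/(-3 - 115) = 0/(-118) = -1/118*0 = 0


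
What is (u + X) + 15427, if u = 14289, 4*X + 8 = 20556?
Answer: 34853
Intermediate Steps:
X = 5137 (X = -2 + (1/4)*20556 = -2 + 5139 = 5137)
(u + X) + 15427 = (14289 + 5137) + 15427 = 19426 + 15427 = 34853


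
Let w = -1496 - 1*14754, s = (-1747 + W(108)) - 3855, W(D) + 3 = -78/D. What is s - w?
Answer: 191597/18 ≈ 10644.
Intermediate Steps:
W(D) = -3 - 78/D
s = -100903/18 (s = (-1747 + (-3 - 78/108)) - 3855 = (-1747 + (-3 - 78*1/108)) - 3855 = (-1747 + (-3 - 13/18)) - 3855 = (-1747 - 67/18) - 3855 = -31513/18 - 3855 = -100903/18 ≈ -5605.7)
w = -16250 (w = -1496 - 14754 = -16250)
s - w = -100903/18 - 1*(-16250) = -100903/18 + 16250 = 191597/18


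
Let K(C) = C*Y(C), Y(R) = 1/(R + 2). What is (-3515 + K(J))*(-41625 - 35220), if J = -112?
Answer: 2970351261/11 ≈ 2.7003e+8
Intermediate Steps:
Y(R) = 1/(2 + R)
K(C) = C/(2 + C)
(-3515 + K(J))*(-41625 - 35220) = (-3515 - 112/(2 - 112))*(-41625 - 35220) = (-3515 - 112/(-110))*(-76845) = (-3515 - 112*(-1/110))*(-76845) = (-3515 + 56/55)*(-76845) = -193269/55*(-76845) = 2970351261/11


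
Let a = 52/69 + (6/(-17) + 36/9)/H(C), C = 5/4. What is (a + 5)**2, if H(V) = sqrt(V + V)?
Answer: 264347573/6879645 + 49228*sqrt(10)/5865 ≈ 64.967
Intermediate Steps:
C = 5/4 (C = 5*(1/4) = 5/4 ≈ 1.2500)
H(V) = sqrt(2)*sqrt(V) (H(V) = sqrt(2*V) = sqrt(2)*sqrt(V))
a = 52/69 + 62*sqrt(10)/85 (a = 52/69 + (6/(-17) + 36/9)/((sqrt(2)*sqrt(5/4))) = 52*(1/69) + (6*(-1/17) + 36*(1/9))/((sqrt(2)*(sqrt(5)/2))) = 52/69 + (-6/17 + 4)/((sqrt(10)/2)) = 52/69 + 62*(sqrt(10)/5)/17 = 52/69 + 62*sqrt(10)/85 ≈ 3.0602)
(a + 5)**2 = ((52/69 + 62*sqrt(10)/85) + 5)**2 = (397/69 + 62*sqrt(10)/85)**2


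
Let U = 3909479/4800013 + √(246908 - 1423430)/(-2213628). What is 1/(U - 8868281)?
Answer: -166871535286735080459054182634768/1479863529911891424100346443691541504367 + 8500377563524750522*I*√1176522/1479863529911891424100346443691541504367 ≈ -1.1276e-7 + 6.2304e-18*I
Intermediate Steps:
U = 3909479/4800013 - I*√1176522/2213628 (U = 3909479*(1/4800013) + √(-1176522)*(-1/2213628) = 3909479/4800013 + (I*√1176522)*(-1/2213628) = 3909479/4800013 - I*√1176522/2213628 ≈ 0.81447 - 0.00049*I)
1/(U - 8868281) = 1/((3909479/4800013 - I*√1176522/2213628) - 8868281) = 1/(-42567860178174/4800013 - I*√1176522/2213628)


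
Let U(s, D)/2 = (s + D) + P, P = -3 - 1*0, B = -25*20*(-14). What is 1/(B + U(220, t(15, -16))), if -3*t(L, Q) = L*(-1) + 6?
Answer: 1/7440 ≈ 0.00013441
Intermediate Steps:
t(L, Q) = -2 + L/3 (t(L, Q) = -(L*(-1) + 6)/3 = -(-L + 6)/3 = -(6 - L)/3 = -2 + L/3)
B = 7000 (B = -500*(-14) = 7000)
P = -3 (P = -3 + 0 = -3)
U(s, D) = -6 + 2*D + 2*s (U(s, D) = 2*((s + D) - 3) = 2*((D + s) - 3) = 2*(-3 + D + s) = -6 + 2*D + 2*s)
1/(B + U(220, t(15, -16))) = 1/(7000 + (-6 + 2*(-2 + (⅓)*15) + 2*220)) = 1/(7000 + (-6 + 2*(-2 + 5) + 440)) = 1/(7000 + (-6 + 2*3 + 440)) = 1/(7000 + (-6 + 6 + 440)) = 1/(7000 + 440) = 1/7440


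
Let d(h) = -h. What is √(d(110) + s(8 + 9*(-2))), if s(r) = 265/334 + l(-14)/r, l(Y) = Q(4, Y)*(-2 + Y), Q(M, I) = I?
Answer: I*√367037610/1670 ≈ 11.472*I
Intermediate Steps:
l(Y) = Y*(-2 + Y)
s(r) = 265/334 + 224/r (s(r) = 265/334 + (-14*(-2 - 14))/r = 265*(1/334) + (-14*(-16))/r = 265/334 + 224/r)
√(d(110) + s(8 + 9*(-2))) = √(-1*110 + (265/334 + 224/(8 + 9*(-2)))) = √(-110 + (265/334 + 224/(8 - 18))) = √(-110 + (265/334 + 224/(-10))) = √(-110 + (265/334 + 224*(-⅒))) = √(-110 + (265/334 - 112/5)) = √(-110 - 36083/1670) = √(-219783/1670) = I*√367037610/1670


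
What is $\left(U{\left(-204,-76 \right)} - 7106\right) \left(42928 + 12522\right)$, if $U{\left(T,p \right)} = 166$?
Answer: $-384823000$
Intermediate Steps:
$\left(U{\left(-204,-76 \right)} - 7106\right) \left(42928 + 12522\right) = \left(166 - 7106\right) \left(42928 + 12522\right) = \left(-6940\right) 55450 = -384823000$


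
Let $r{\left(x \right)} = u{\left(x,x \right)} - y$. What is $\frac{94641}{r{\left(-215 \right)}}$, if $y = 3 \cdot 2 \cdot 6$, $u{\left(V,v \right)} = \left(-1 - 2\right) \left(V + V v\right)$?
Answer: $- \frac{31547}{46022} \approx -0.68548$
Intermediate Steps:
$u{\left(V,v \right)} = - 3 V - 3 V v$ ($u{\left(V,v \right)} = - 3 \left(V + V v\right) = - 3 V - 3 V v$)
$y = 36$ ($y = 6 \cdot 6 = 36$)
$r{\left(x \right)} = -36 - 3 x \left(1 + x\right)$ ($r{\left(x \right)} = - 3 x \left(1 + x\right) - 36 = -36 - 3 x \left(1 + x\right)$)
$\frac{94641}{r{\left(-215 \right)}} = \frac{94641}{-36 - - 645 \left(1 - 215\right)} = \frac{94641}{-36 - \left(-645\right) \left(-214\right)} = \frac{94641}{-36 - 138030} = \frac{94641}{-138066} = 94641 \left(- \frac{1}{138066}\right) = - \frac{31547}{46022}$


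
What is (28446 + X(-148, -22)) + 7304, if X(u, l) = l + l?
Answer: 35706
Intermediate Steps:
X(u, l) = 2*l
(28446 + X(-148, -22)) + 7304 = (28446 + 2*(-22)) + 7304 = (28446 - 44) + 7304 = 28402 + 7304 = 35706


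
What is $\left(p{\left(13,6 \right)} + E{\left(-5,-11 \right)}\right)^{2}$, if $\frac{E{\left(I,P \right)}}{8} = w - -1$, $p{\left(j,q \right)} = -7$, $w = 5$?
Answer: $1681$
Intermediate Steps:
$E{\left(I,P \right)} = 48$ ($E{\left(I,P \right)} = 8 \left(5 - -1\right) = 8 \left(5 + 1\right) = 8 \cdot 6 = 48$)
$\left(p{\left(13,6 \right)} + E{\left(-5,-11 \right)}\right)^{2} = \left(-7 + 48\right)^{2} = 41^{2} = 1681$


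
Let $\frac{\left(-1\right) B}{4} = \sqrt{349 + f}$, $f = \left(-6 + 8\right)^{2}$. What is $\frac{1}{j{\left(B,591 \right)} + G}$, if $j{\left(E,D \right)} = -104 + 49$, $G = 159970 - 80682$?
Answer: $\frac{1}{79233} \approx 1.2621 \cdot 10^{-5}$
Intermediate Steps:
$f = 4$ ($f = 2^{2} = 4$)
$G = 79288$
$B = - 4 \sqrt{353}$ ($B = - 4 \sqrt{349 + 4} = - 4 \sqrt{353} \approx -75.153$)
$j{\left(E,D \right)} = -55$
$\frac{1}{j{\left(B,591 \right)} + G} = \frac{1}{-55 + 79288} = \frac{1}{79233}$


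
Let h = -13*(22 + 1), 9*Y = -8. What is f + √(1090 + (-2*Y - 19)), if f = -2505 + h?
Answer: -2804 + √9655/3 ≈ -2771.2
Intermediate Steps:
Y = -8/9 (Y = (⅑)*(-8) = -8/9 ≈ -0.88889)
h = -299 (h = -13*23 = -299)
f = -2804 (f = -2505 - 299 = -2804)
f + √(1090 + (-2*Y - 19)) = -2804 + √(1090 + (-2*(-8/9) - 19)) = -2804 + √(1090 + (16/9 - 19)) = -2804 + √(1090 - 155/9) = -2804 + √(9655/9) = -2804 + √9655/3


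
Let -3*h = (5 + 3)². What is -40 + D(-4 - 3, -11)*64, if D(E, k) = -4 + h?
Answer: -4984/3 ≈ -1661.3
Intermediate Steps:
h = -64/3 (h = -(5 + 3)²/3 = -⅓*8² = -⅓*64 = -64/3 ≈ -21.333)
D(E, k) = -76/3 (D(E, k) = -4 - 64/3 = -76/3)
-40 + D(-4 - 3, -11)*64 = -40 - 76/3*64 = -40 - 4864/3 = -4984/3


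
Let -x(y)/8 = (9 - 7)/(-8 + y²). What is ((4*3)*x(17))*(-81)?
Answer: 15552/281 ≈ 55.345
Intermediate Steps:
x(y) = -16/(-8 + y²) (x(y) = -8*(9 - 7)/(-8 + y²) = -16/(-8 + y²))
((4*3)*x(17))*(-81) = ((4*3)*(-16/(-8 + 17²)))*(-81) = (12*(-16/(-8 + 289)))*(-81) = (12*(-16/281))*(-81) = -192/281*(-81) = 15552/281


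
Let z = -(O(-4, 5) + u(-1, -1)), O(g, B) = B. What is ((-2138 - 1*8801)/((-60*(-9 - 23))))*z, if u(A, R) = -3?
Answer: 10939/960 ≈ 11.395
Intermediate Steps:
z = -2 (z = -(5 - 3) = -1*2 = -2)
((-2138 - 1*8801)/((-60*(-9 - 23))))*z = ((-2138 - 1*8801)/((-60*(-9 - 23))))*(-2) = ((-2138 - 8801)/((-60*(-32))))*(-2) = -10939/1920*(-2) = 10939/960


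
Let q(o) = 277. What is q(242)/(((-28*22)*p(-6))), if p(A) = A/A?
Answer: -277/616 ≈ -0.44968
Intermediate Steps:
p(A) = 1
q(242)/(((-28*22)*p(-6))) = 277/((-28*22*1)) = 277/((-616*1)) = 277/(-616) = 277*(-1/616) = -277/616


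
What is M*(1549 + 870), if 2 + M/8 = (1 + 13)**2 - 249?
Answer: -1064360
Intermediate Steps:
M = -440 (M = -16 + 8*((1 + 13)**2 - 249) = -16 + 8*(14**2 - 249) = -16 + 8*(196 - 249) = -16 + 8*(-53) = -16 - 424 = -440)
M*(1549 + 870) = -440*(1549 + 870) = -440*2419 = -1064360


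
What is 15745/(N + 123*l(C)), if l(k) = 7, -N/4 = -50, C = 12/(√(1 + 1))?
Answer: 15745/1061 ≈ 14.840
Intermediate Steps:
C = 6*√2 (C = 12/(√2) = 12*(√2/2) = 6*√2 ≈ 8.4853)
N = 200 (N = -4*(-50) = 200)
15745/(N + 123*l(C)) = 15745/(200 + 123*7) = 15745/(200 + 861) = 15745/1061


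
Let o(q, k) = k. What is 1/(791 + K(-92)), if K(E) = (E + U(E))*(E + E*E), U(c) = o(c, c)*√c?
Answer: I/(7*(-109919*I + 220064*√23)) ≈ -1.3946e-8 + 1.3391e-7*I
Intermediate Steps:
U(c) = c^(3/2) (U(c) = c*√c = c^(3/2))
K(E) = (E + E²)*(E + E^(3/2)) (K(E) = (E + E^(3/2))*(E + E*E) = (E + E^(3/2))*(E + E²) = (E + E²)*(E + E^(3/2)))
1/(791 + K(-92)) = 1/(791 - 92*(-92 + (-92)² + (-92)^(3/2) + (-92)^(5/2))) = 1/(791 - 92*(-92 + 8464 - 184*I*√23 + 16928*I*√23)) = 1/(791 - 92*(8372 + 16744*I*√23)) = 1/(791 + (-770224 - 1540448*I*√23)) = 1/(-769433 - 1540448*I*√23)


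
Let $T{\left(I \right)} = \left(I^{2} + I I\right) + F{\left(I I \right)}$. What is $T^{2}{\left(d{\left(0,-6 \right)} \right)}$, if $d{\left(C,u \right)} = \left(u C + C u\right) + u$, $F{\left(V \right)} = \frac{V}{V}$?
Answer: $5329$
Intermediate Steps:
$F{\left(V \right)} = 1$
$d{\left(C,u \right)} = u + 2 C u$ ($d{\left(C,u \right)} = \left(C u + C u\right) + u = 2 C u + u = u + 2 C u$)
$T{\left(I \right)} = 1 + 2 I^{2}$ ($T{\left(I \right)} = \left(I^{2} + I I\right) + 1 = \left(I^{2} + I^{2}\right) + 1 = 2 I^{2} + 1 = 1 + 2 I^{2}$)
$T^{2}{\left(d{\left(0,-6 \right)} \right)} = \left(1 + 2 \left(- 6 \left(1 + 2 \cdot 0\right)\right)^{2}\right)^{2} = \left(1 + 2 \left(- 6 \left(1 + 0\right)\right)^{2}\right)^{2} = \left(1 + 2 \left(\left(-6\right) 1\right)^{2}\right)^{2} = \left(1 + 2 \left(-6\right)^{2}\right)^{2} = \left(1 + 2 \cdot 36\right)^{2} = \left(1 + 72\right)^{2} = 73^{2} = 5329$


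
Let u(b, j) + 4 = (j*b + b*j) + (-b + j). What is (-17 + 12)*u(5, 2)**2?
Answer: -845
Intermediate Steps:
u(b, j) = -4 + j - b + 2*b*j (u(b, j) = -4 + ((j*b + b*j) + (-b + j)) = -4 + ((b*j + b*j) + (j - b)) = -4 + (2*b*j + (j - b)) = -4 + (j - b + 2*b*j) = -4 + j - b + 2*b*j)
(-17 + 12)*u(5, 2)**2 = (-17 + 12)*(-4 + 2 - 1*5 + 2*5*2)**2 = -5*(-4 + 2 - 5 + 20)**2 = -5*13**2 = -5*169 = -845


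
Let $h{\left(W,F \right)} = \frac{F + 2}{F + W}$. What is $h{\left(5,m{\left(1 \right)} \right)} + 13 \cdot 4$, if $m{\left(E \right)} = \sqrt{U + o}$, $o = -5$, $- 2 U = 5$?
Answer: $\frac{683}{13} + \frac{3 i \sqrt{30}}{65} \approx 52.538 + 0.2528 i$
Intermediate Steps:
$U = - \frac{5}{2}$ ($U = \left(- \frac{1}{2}\right) 5 = - \frac{5}{2} \approx -2.5$)
$m{\left(E \right)} = \frac{i \sqrt{30}}{2}$ ($m{\left(E \right)} = \sqrt{- \frac{5}{2} - 5} = \sqrt{- \frac{15}{2}} = \frac{i \sqrt{30}}{2}$)
$h{\left(W,F \right)} = \frac{2 + F}{F + W}$
$h{\left(5,m{\left(1 \right)} \right)} + 13 \cdot 4 = \frac{2 + \frac{i \sqrt{30}}{2}}{\frac{i \sqrt{30}}{2} + 5} + 13 \cdot 4 = \frac{2 + \frac{i \sqrt{30}}{2}}{5 + \frac{i \sqrt{30}}{2}} + 52 = 52 + \frac{2 + \frac{i \sqrt{30}}{2}}{5 + \frac{i \sqrt{30}}{2}}$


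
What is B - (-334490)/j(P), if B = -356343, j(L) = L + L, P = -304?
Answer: -108495517/304 ≈ -3.5689e+5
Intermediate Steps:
j(L) = 2*L
B - (-334490)/j(P) = -356343 - (-334490)/(2*(-304)) = -356343 - (-334490)/(-608) = -356343 - (-334490)*(-1)/608 = -356343 - 1*167245/304 = -356343 - 167245/304 = -108495517/304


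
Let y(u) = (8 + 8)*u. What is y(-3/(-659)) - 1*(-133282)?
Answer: 87832886/659 ≈ 1.3328e+5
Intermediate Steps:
y(u) = 16*u
y(-3/(-659)) - 1*(-133282) = 16*(-3/(-659)) - 1*(-133282) = 16*(-3*(-1/659)) + 133282 = 16*(3/659) + 133282 = 48/659 + 133282 = 87832886/659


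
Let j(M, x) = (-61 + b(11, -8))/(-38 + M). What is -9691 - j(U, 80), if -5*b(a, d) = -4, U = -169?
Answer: -10030486/1035 ≈ -9691.3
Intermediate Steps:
b(a, d) = ⅘ (b(a, d) = -⅕*(-4) = ⅘)
j(M, x) = -301/(5*(-38 + M)) (j(M, x) = (-61 + ⅘)/(-38 + M) = -301/(5*(-38 + M)))
-9691 - j(U, 80) = -9691 - (-301)/(-190 + 5*(-169)) = -9691 - (-301)/(-190 - 845) = -9691 - (-301)/(-1035) = -9691 - (-301)*(-1)/1035 = -9691 - 1*301/1035 = -9691 - 301/1035 = -10030486/1035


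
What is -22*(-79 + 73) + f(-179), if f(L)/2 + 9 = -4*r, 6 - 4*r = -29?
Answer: 44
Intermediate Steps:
r = 35/4 (r = 3/2 - ¼*(-29) = 3/2 + 29/4 = 35/4 ≈ 8.7500)
f(L) = -88 (f(L) = -18 + 2*(-4*35/4) = -18 + 2*(-35) = -18 - 70 = -88)
-22*(-79 + 73) + f(-179) = -22*(-79 + 73) - 88 = -22*(-6) - 88 = 132 - 88 = 44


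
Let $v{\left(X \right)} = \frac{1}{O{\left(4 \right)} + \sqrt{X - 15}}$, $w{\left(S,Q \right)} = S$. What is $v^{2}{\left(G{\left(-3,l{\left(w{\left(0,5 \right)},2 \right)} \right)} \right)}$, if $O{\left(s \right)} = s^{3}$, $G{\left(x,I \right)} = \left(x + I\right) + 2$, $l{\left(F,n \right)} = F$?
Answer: $\frac{\left(16 - i\right)^{2}}{1056784} \approx 0.0002413 - 3.0281 \cdot 10^{-5} i$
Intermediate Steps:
$G{\left(x,I \right)} = 2 + I + x$ ($G{\left(x,I \right)} = \left(I + x\right) + 2 = 2 + I + x$)
$v{\left(X \right)} = \frac{1}{64 + \sqrt{-15 + X}}$ ($v{\left(X \right)} = \frac{1}{4^{3} + \sqrt{X - 15}} = \frac{1}{64 + \sqrt{-15 + X}}$)
$v^{2}{\left(G{\left(-3,l{\left(w{\left(0,5 \right)},2 \right)} \right)} \right)} = \left(\frac{1}{64 + \sqrt{-15 + \left(2 + 0 - 3\right)}}\right)^{2} = \left(\frac{1}{64 + \sqrt{-15 - 1}}\right)^{2} = \left(\frac{1}{64 + \sqrt{-16}}\right)^{2} = \left(\frac{1}{64 + 4 i}\right)^{2} = \left(\frac{64 - 4 i}{4112}\right)^{2} = \frac{\left(64 - 4 i\right)^{2}}{16908544}$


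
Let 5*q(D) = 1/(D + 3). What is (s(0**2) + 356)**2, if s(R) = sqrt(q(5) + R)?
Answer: (7120 + sqrt(10))**2/400 ≈ 1.2685e+5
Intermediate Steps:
q(D) = 1/(5*(3 + D)) (q(D) = 1/(5*(D + 3)) = 1/(5*(3 + D)))
s(R) = sqrt(1/40 + R) (s(R) = sqrt(1/(5*(3 + 5)) + R) = sqrt((1/5)/8 + R) = sqrt((1/5)*(1/8) + R) = sqrt(1/40 + R))
(s(0**2) + 356)**2 = (sqrt(10 + 400*0**2)/20 + 356)**2 = (sqrt(10 + 400*0)/20 + 356)**2 = (sqrt(10 + 0)/20 + 356)**2 = (sqrt(10)/20 + 356)**2 = (356 + sqrt(10)/20)**2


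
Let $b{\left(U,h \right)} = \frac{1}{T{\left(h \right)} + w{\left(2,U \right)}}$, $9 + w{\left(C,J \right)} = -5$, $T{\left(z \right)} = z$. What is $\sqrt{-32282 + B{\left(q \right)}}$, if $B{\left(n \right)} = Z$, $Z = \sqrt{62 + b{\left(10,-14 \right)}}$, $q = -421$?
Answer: $\frac{\sqrt{-6327272 + 14 \sqrt{12145}}}{14} \approx 179.65 i$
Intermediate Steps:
$w{\left(C,J \right)} = -14$ ($w{\left(C,J \right)} = -9 - 5 = -14$)
$b{\left(U,h \right)} = \frac{1}{-14 + h}$ ($b{\left(U,h \right)} = \frac{1}{h - 14} = \frac{1}{-14 + h}$)
$Z = \frac{\sqrt{12145}}{14}$ ($Z = \sqrt{62 + \frac{1}{-14 - 14}} = \sqrt{62 + \frac{1}{-28}} = \sqrt{62 - \frac{1}{28}} = \sqrt{\frac{1735}{28}} = \frac{\sqrt{12145}}{14} \approx 7.8717$)
$B{\left(n \right)} = \frac{\sqrt{12145}}{14}$
$\sqrt{-32282 + B{\left(q \right)}} = \sqrt{-32282 + \frac{\sqrt{12145}}{14}}$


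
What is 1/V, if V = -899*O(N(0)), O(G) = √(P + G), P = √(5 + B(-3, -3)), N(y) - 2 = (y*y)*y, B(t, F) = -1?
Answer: -1/1798 ≈ -0.00055617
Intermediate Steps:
N(y) = 2 + y³ (N(y) = 2 + (y*y)*y = 2 + y²*y = 2 + y³)
P = 2 (P = √(5 - 1) = √4 = 2)
O(G) = √(2 + G)
V = -1798 (V = -899*√(2 + (2 + 0³)) = -899*√(2 + (2 + 0)) = -899*√(2 + 2) = -899*√4 = -899*2 = -1798)
1/V = 1/(-1798) = -1/1798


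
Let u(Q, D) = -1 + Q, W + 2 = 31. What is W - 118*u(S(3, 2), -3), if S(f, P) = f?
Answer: -207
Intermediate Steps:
W = 29 (W = -2 + 31 = 29)
W - 118*u(S(3, 2), -3) = 29 - 118*(-1 + 3) = 29 - 118*2 = 29 - 236 = -207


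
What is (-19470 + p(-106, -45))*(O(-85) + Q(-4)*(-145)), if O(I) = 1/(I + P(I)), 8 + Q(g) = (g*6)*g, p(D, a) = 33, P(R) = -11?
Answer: 7936522319/32 ≈ 2.4802e+8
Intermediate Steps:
Q(g) = -8 + 6*g² (Q(g) = -8 + (g*6)*g = -8 + (6*g)*g = -8 + 6*g²)
O(I) = 1/(-11 + I) (O(I) = 1/(I - 11) = 1/(-11 + I))
(-19470 + p(-106, -45))*(O(-85) + Q(-4)*(-145)) = (-19470 + 33)*(1/(-11 - 85) + (-8 + 6*(-4)²)*(-145)) = -19437*(1/(-96) + (-8 + 6*16)*(-145)) = -19437*(-1/96 + (-8 + 96)*(-145)) = -19437*(-1/96 + 88*(-145)) = -19437*(-1/96 - 12760) = -19437*(-1224961/96) = 7936522319/32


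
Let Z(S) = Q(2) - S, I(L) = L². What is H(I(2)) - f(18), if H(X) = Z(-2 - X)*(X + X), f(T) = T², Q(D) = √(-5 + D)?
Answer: -276 + 8*I*√3 ≈ -276.0 + 13.856*I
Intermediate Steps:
Z(S) = -S + I*√3 (Z(S) = √(-5 + 2) - S = √(-3) - S = I*√3 - S = -S + I*√3)
H(X) = 2*X*(2 + X + I*√3) (H(X) = (-(-2 - X) + I*√3)*(X + X) = ((2 + X) + I*√3)*(2*X) = (2 + X + I*√3)*(2*X) = 2*X*(2 + X + I*√3))
H(I(2)) - f(18) = 2*2²*(2 + 2² + I*√3) - 1*18² = 2*4*(2 + 4 + I*√3) - 1*324 = 2*4*(6 + I*√3) - 324 = (48 + 8*I*√3) - 324 = -276 + 8*I*√3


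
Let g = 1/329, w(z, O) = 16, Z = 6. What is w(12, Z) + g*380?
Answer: 5644/329 ≈ 17.155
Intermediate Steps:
g = 1/329 ≈ 0.0030395
w(12, Z) + g*380 = 16 + (1/329)*380 = 16 + 380/329 = 5644/329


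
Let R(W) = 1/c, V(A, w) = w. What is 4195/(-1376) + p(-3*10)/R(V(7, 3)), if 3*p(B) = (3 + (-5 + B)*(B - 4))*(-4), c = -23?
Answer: 151011671/4128 ≈ 36582.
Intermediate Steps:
R(W) = -1/23 (R(W) = 1/(-23) = -1/23)
p(B) = -4 - 4*(-5 + B)*(-4 + B)/3 (p(B) = ((3 + (-5 + B)*(B - 4))*(-4))/3 = ((3 + (-5 + B)*(-4 + B))*(-4))/3 = (-12 - 4*(-5 + B)*(-4 + B))/3 = -4 - 4*(-5 + B)*(-4 + B)/3)
4195/(-1376) + p(-3*10)/R(V(7, 3)) = 4195/(-1376) + (-92/3 + 12*(-3*10) - 4*(-3*10)²/3)/(-1/23) = 4195*(-1/1376) + (-92/3 + 12*(-30) - 4/3*(-30)²)*(-23) = -4195/1376 + (-92/3 - 360 - 4/3*900)*(-23) = -4195/1376 + (-92/3 - 360 - 1200)*(-23) = -4195/1376 - 4772/3*(-23) = -4195/1376 + 109756/3 = 151011671/4128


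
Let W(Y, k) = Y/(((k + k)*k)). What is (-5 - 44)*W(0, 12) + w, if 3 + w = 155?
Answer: 152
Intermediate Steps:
w = 152 (w = -3 + 155 = 152)
W(Y, k) = Y/(2*k**2) (W(Y, k) = Y/(((2*k)*k)) = Y/((2*k**2)) = Y*(1/(2*k**2)) = Y/(2*k**2))
(-5 - 44)*W(0, 12) + w = (-5 - 44)*((1/2)*0/12**2) + 152 = -49*0/(2*144) + 152 = -49*0 + 152 = 0 + 152 = 152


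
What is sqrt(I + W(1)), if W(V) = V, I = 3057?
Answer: sqrt(3058) ≈ 55.299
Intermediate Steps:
sqrt(I + W(1)) = sqrt(3057 + 1) = sqrt(3058)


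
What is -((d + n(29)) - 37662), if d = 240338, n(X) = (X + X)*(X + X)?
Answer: -206040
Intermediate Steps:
n(X) = 4*X² (n(X) = (2*X)*(2*X) = 4*X²)
-((d + n(29)) - 37662) = -((240338 + 4*29²) - 37662) = -((240338 + 4*841) - 37662) = -((240338 + 3364) - 37662) = -(243702 - 37662) = -1*206040 = -206040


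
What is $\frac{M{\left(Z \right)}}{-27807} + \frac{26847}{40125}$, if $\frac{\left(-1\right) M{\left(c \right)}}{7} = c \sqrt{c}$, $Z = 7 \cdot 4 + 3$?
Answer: $\frac{8949}{13375} + \frac{7 \sqrt{31}}{897} \approx 0.71253$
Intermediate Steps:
$Z = 31$ ($Z = 28 + 3 = 31$)
$M{\left(c \right)} = - 7 c^{\frac{3}{2}}$ ($M{\left(c \right)} = - 7 c \sqrt{c} = - 7 c^{\frac{3}{2}}$)
$\frac{M{\left(Z \right)}}{-27807} + \frac{26847}{40125} = \frac{\left(-7\right) 31^{\frac{3}{2}}}{-27807} + \frac{26847}{40125} = - 7 \cdot 31 \sqrt{31} \left(- \frac{1}{27807}\right) + 26847 \cdot \frac{1}{40125} = - 217 \sqrt{31} \left(- \frac{1}{27807}\right) + \frac{8949}{13375} = \frac{7 \sqrt{31}}{897} + \frac{8949}{13375} = \frac{8949}{13375} + \frac{7 \sqrt{31}}{897}$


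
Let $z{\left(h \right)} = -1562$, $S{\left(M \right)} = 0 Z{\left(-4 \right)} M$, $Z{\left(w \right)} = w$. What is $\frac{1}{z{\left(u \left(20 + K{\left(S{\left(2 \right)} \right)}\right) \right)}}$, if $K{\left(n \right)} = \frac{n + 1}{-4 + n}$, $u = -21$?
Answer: $- \frac{1}{1562} \approx -0.00064021$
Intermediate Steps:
$S{\left(M \right)} = 0$ ($S{\left(M \right)} = 0 \left(-4\right) M = 0 M = 0$)
$K{\left(n \right)} = \frac{1 + n}{-4 + n}$
$\frac{1}{z{\left(u \left(20 + K{\left(S{\left(2 \right)} \right)}\right) \right)}} = \frac{1}{-1562} = - \frac{1}{1562}$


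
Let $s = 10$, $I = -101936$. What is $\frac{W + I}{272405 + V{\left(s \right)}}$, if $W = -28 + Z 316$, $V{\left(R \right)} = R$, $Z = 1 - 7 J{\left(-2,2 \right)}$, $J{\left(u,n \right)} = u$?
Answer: $- \frac{32408}{90805} \approx -0.3569$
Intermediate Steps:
$Z = 15$ ($Z = 1 - -14 = 1 + 14 = 15$)
$W = 4712$ ($W = -28 + 15 \cdot 316 = -28 + 4740 = 4712$)
$\frac{W + I}{272405 + V{\left(s \right)}} = \frac{4712 - 101936}{272405 + 10} = - \frac{97224}{272415} = \left(-97224\right) \frac{1}{272415} = - \frac{32408}{90805}$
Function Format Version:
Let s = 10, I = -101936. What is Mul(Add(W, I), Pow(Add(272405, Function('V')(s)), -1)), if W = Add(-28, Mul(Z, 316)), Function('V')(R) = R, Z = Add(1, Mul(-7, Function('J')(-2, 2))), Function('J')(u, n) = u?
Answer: Rational(-32408, 90805) ≈ -0.35690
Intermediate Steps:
Z = 15 (Z = Add(1, Mul(-7, -2)) = Add(1, 14) = 15)
W = 4712 (W = Add(-28, Mul(15, 316)) = Add(-28, 4740) = 4712)
Mul(Add(W, I), Pow(Add(272405, Function('V')(s)), -1)) = Mul(Add(4712, -101936), Pow(Add(272405, 10), -1)) = Mul(-97224, Pow(272415, -1)) = Mul(-97224, Rational(1, 272415)) = Rational(-32408, 90805)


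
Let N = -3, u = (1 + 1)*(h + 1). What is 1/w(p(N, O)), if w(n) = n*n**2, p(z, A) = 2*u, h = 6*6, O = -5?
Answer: 1/3241792 ≈ 3.0847e-7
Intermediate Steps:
h = 36
u = 74 (u = (1 + 1)*(36 + 1) = 2*37 = 74)
p(z, A) = 148 (p(z, A) = 2*74 = 148)
w(n) = n**3
1/w(p(N, O)) = 1/(148**3) = 1/3241792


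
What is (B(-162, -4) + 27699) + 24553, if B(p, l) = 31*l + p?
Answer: 51966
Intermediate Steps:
B(p, l) = p + 31*l
(B(-162, -4) + 27699) + 24553 = ((-162 + 31*(-4)) + 27699) + 24553 = ((-162 - 124) + 27699) + 24553 = (-286 + 27699) + 24553 = 27413 + 24553 = 51966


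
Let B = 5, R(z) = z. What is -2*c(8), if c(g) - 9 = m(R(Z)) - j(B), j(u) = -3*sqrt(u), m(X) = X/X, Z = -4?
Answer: -20 - 6*sqrt(5) ≈ -33.416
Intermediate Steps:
m(X) = 1
c(g) = 10 + 3*sqrt(5) (c(g) = 9 + (1 - (-3)*sqrt(5)) = 9 + (1 + 3*sqrt(5)) = 10 + 3*sqrt(5))
-2*c(8) = -2*(10 + 3*sqrt(5)) = -20 - 6*sqrt(5)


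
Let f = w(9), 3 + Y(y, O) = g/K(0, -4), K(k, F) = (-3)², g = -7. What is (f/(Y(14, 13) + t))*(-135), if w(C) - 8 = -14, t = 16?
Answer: 729/11 ≈ 66.273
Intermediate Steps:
K(k, F) = 9
w(C) = -6 (w(C) = 8 - 14 = -6)
Y(y, O) = -34/9 (Y(y, O) = -3 - 7/9 = -34/9)
f = -6
(f/(Y(14, 13) + t))*(-135) = -6/(-34/9 + 16)*(-135) = -6/110/9*(-135) = -6*9/110*(-135) = -27/55*(-135) = 729/11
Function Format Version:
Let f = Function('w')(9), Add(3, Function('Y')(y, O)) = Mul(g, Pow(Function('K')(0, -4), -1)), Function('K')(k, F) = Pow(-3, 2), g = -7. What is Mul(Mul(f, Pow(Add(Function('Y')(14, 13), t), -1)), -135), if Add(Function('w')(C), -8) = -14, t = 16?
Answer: Rational(729, 11) ≈ 66.273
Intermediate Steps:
Function('K')(k, F) = 9
Function('w')(C) = -6 (Function('w')(C) = Add(8, -14) = -6)
Function('Y')(y, O) = Rational(-34, 9) (Function('Y')(y, O) = Add(-3, Mul(-7, Pow(9, -1))) = Add(-3, Mul(-7, Rational(1, 9))) = Add(-3, Rational(-7, 9)) = Rational(-34, 9))
f = -6
Mul(Mul(f, Pow(Add(Function('Y')(14, 13), t), -1)), -135) = Mul(Mul(-6, Pow(Add(Rational(-34, 9), 16), -1)), -135) = Mul(Mul(-6, Pow(Rational(110, 9), -1)), -135) = Mul(Mul(-6, Rational(9, 110)), -135) = Mul(Rational(-27, 55), -135) = Rational(729, 11)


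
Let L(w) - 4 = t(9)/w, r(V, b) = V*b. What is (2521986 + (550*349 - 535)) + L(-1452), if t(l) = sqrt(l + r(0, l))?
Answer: 1313288019/484 ≈ 2.7134e+6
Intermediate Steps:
t(l) = sqrt(l) (t(l) = sqrt(l + 0*l) = sqrt(l + 0) = sqrt(l))
L(w) = 4 + 3/w (L(w) = 4 + sqrt(9)/w = 4 + 3/w)
(2521986 + (550*349 - 535)) + L(-1452) = (2521986 + (550*349 - 535)) + (4 + 3/(-1452)) = (2521986 + (191950 - 535)) + (4 + 3*(-1/1452)) = (2521986 + 191415) + (4 - 1/484) = 2713401 + 1935/484 = 1313288019/484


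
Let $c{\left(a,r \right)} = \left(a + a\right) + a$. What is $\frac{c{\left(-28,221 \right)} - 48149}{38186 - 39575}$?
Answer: $\frac{48233}{1389} \approx 34.725$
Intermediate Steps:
$c{\left(a,r \right)} = 3 a$ ($c{\left(a,r \right)} = 2 a + a = 3 a$)
$\frac{c{\left(-28,221 \right)} - 48149}{38186 - 39575} = \frac{3 \left(-28\right) - 48149}{38186 - 39575} = \frac{-84 - 48149}{-1389} = \left(-48233\right) \left(- \frac{1}{1389}\right) = \frac{48233}{1389}$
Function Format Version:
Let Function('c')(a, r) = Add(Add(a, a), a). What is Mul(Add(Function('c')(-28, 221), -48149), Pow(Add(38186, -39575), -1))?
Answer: Rational(48233, 1389) ≈ 34.725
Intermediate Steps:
Function('c')(a, r) = Mul(3, a) (Function('c')(a, r) = Add(Mul(2, a), a) = Mul(3, a))
Mul(Add(Function('c')(-28, 221), -48149), Pow(Add(38186, -39575), -1)) = Mul(Add(Mul(3, -28), -48149), Pow(Add(38186, -39575), -1)) = Mul(Add(-84, -48149), Pow(-1389, -1)) = Mul(-48233, Rational(-1, 1389)) = Rational(48233, 1389)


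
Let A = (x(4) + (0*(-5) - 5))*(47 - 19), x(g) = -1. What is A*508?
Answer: -85344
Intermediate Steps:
A = -168 (A = (-1 + (0*(-5) - 5))*(47 - 19) = (-1 + (0 - 5))*28 = (-1 - 5)*28 = -6*28 = -168)
A*508 = -168*508 = -85344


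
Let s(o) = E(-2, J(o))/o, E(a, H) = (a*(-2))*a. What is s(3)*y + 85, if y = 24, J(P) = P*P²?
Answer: 21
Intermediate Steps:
J(P) = P³
E(a, H) = -2*a² (E(a, H) = (-2*a)*a = -2*a²)
s(o) = -8/o (s(o) = (-2*(-2)²)/o = (-2*4)/o = -8/o)
s(3)*y + 85 = -8/3*24 + 85 = -64 + 85 = 21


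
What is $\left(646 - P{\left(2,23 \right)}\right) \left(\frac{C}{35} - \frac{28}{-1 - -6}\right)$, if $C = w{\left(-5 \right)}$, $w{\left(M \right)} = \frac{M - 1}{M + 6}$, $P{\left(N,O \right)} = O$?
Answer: $- \frac{17978}{5} \approx -3595.6$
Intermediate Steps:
$w{\left(M \right)} = \frac{-1 + M}{6 + M}$
$C = -6$ ($C = \frac{-1 - 5}{6 - 5} = 1^{-1} \left(-6\right) = 1 \left(-6\right) = -6$)
$\left(646 - P{\left(2,23 \right)}\right) \left(\frac{C}{35} - \frac{28}{-1 - -6}\right) = \left(646 - 23\right) \left(- \frac{6}{35} - \frac{28}{-1 - -6}\right) = \left(646 - 23\right) \left(\left(-6\right) \frac{1}{35} - \frac{28}{-1 + 6}\right) = 623 \left(- \frac{6}{35} - \frac{28}{5}\right) = 623 \left(- \frac{202}{35}\right) = - \frac{17978}{5}$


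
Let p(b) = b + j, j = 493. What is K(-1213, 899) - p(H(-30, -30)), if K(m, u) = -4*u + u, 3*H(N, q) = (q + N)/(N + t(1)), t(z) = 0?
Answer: -9572/3 ≈ -3190.7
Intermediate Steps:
H(N, q) = (N + q)/(3*N) (H(N, q) = ((q + N)/(N + 0))/3 = ((N + q)/N)/3 = (N + q)/(3*N))
K(m, u) = -3*u
p(b) = 493 + b (p(b) = b + 493 = 493 + b)
K(-1213, 899) - p(H(-30, -30)) = -3*899 - (493 + (⅓)*(-30 - 30)/(-30)) = -2697 - (493 + (⅓)*(-1/30)*(-60)) = -2697 - (493 + ⅔) = -2697 - 1*1481/3 = -2697 - 1481/3 = -9572/3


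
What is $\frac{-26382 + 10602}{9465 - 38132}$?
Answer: $\frac{60}{109} \approx 0.55046$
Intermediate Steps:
$\frac{-26382 + 10602}{9465 - 38132} = - \frac{15780}{-28667} = \left(-15780\right) \left(- \frac{1}{28667}\right) = \frac{60}{109}$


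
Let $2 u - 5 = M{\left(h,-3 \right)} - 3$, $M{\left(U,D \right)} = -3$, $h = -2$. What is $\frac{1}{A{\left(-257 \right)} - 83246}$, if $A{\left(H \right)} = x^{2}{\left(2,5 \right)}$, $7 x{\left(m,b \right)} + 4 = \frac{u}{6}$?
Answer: $- \frac{144}{11987375} \approx -1.2013 \cdot 10^{-5}$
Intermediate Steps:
$u = - \frac{1}{2}$ ($u = \frac{5}{2} + \frac{-3 - 3}{2} = \frac{5}{2} + \frac{1}{2} \left(-6\right) = \frac{5}{2} - 3 = - \frac{1}{2} \approx -0.5$)
$x{\left(m,b \right)} = - \frac{7}{12}$ ($x{\left(m,b \right)} = - \frac{4}{7} + \frac{\left(- \frac{1}{2}\right) \frac{1}{6}}{7} = - \frac{4}{7} + \frac{1}{7} \left(- \frac{1}{12}\right) = - \frac{4}{7} - \frac{1}{84} = - \frac{7}{12}$)
$A{\left(H \right)} = \frac{49}{144}$ ($A{\left(H \right)} = \left(- \frac{7}{12}\right)^{2} = \frac{49}{144}$)
$\frac{1}{A{\left(-257 \right)} - 83246} = \frac{1}{\frac{49}{144} - 83246} = \frac{1}{- \frac{11987375}{144}} = - \frac{144}{11987375}$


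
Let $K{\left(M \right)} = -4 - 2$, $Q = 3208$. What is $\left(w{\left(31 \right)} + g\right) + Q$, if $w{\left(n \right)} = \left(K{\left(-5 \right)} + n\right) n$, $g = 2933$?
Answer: $6916$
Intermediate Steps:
$K{\left(M \right)} = -6$ ($K{\left(M \right)} = -4 - 2 = -6$)
$w{\left(n \right)} = n \left(-6 + n\right)$ ($w{\left(n \right)} = \left(-6 + n\right) n = n \left(-6 + n\right)$)
$\left(w{\left(31 \right)} + g\right) + Q = \left(31 \left(-6 + 31\right) + 2933\right) + 3208 = \left(31 \cdot 25 + 2933\right) + 3208 = \left(775 + 2933\right) + 3208 = 3708 + 3208 = 6916$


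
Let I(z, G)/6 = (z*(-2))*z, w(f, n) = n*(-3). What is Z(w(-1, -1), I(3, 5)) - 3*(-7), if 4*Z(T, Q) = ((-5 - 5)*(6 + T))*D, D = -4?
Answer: 111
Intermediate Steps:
w(f, n) = -3*n
I(z, G) = -12*z**2 (I(z, G) = 6*((z*(-2))*z) = 6*((-2*z)*z) = 6*(-2*z**2) = -12*z**2)
Z(T, Q) = 60 + 10*T (Z(T, Q) = (((-5 - 5)*(6 + T))*(-4))/4 = (-10*(6 + T)*(-4))/4 = ((-60 - 10*T)*(-4))/4 = (240 + 40*T)/4 = 60 + 10*T)
Z(w(-1, -1), I(3, 5)) - 3*(-7) = (60 + 10*(-3*(-1))) - 3*(-7) = (60 + 10*3) + 21 = (60 + 30) + 21 = 90 + 21 = 111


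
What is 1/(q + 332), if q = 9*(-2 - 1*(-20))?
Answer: 1/494 ≈ 0.0020243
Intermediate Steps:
q = 162 (q = 9*(-2 + 20) = 9*18 = 162)
1/(q + 332) = 1/(162 + 332) = 1/494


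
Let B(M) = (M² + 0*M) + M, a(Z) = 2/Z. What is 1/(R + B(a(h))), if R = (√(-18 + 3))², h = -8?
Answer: -16/243 ≈ -0.065844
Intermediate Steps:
R = -15 (R = (√(-15))² = (I*√15)² = -15)
B(M) = M + M² (B(M) = (M² + 0) + M = M² + M = M + M²)
1/(R + B(a(h))) = 1/(-15 + (2/(-8))*(1 + 2/(-8))) = 1/(-15 + (2*(-⅛))*(1 + 2*(-⅛))) = 1/(-15 - (1 - ¼)/4) = 1/(-15 - ¼*¾) = 1/(-15 - 3/16) = 1/(-243/16) = -16/243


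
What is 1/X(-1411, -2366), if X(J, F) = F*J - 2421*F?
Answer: 1/9066512 ≈ 1.1030e-7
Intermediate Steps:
X(J, F) = -2421*F + F*J
1/X(-1411, -2366) = 1/(-2366*(-2421 - 1411)) = 1/(-2366*(-3832)) = 1/9066512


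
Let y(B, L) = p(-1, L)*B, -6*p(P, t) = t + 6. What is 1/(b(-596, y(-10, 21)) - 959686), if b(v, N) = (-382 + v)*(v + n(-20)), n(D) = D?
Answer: -1/357238 ≈ -2.7993e-6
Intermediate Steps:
p(P, t) = -1 - t/6 (p(P, t) = -(t + 6)/6 = -(6 + t)/6 = -1 - t/6)
y(B, L) = B*(-1 - L/6) (y(B, L) = (-1 - L/6)*B = B*(-1 - L/6))
b(v, N) = (-382 + v)*(-20 + v) (b(v, N) = (-382 + v)*(v - 20) = (-382 + v)*(-20 + v))
1/(b(-596, y(-10, 21)) - 959686) = 1/((7640 + (-596)² - 402*(-596)) - 959686) = 1/((7640 + 355216 + 239592) - 959686) = 1/(602448 - 959686) = 1/(-357238) = -1/357238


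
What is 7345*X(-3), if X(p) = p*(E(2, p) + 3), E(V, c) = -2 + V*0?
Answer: -22035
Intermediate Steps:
E(V, c) = -2 (E(V, c) = -2 + 0 = -2)
X(p) = p (X(p) = p*(-2 + 3) = p*1 = p)
7345*X(-3) = 7345*(-3) = -22035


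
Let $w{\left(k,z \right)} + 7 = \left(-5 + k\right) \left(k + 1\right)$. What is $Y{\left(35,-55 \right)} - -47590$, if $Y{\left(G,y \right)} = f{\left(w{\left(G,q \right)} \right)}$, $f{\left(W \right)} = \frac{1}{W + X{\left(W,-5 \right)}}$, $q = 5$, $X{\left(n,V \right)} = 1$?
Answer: $\frac{51111661}{1074} \approx 47590.0$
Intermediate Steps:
$w{\left(k,z \right)} = -7 + \left(1 + k\right) \left(-5 + k\right)$ ($w{\left(k,z \right)} = -7 + \left(-5 + k\right) \left(k + 1\right) = -7 + \left(-5 + k\right) \left(1 + k\right) = -7 + \left(1 + k\right) \left(-5 + k\right)$)
$f{\left(W \right)} = \frac{1}{1 + W}$ ($f{\left(W \right)} = \frac{1}{W + 1} = \frac{1}{1 + W}$)
$Y{\left(G,y \right)} = \frac{1}{-11 + G^{2} - 4 G}$ ($Y{\left(G,y \right)} = \frac{1}{1 - \left(12 - G^{2} + 4 G\right)} = \frac{1}{-11 + G^{2} - 4 G}$)
$Y{\left(35,-55 \right)} - -47590 = \frac{1}{-11 + 35^{2} - 140} - -47590 = \frac{1}{-11 + 1225 - 140} + 47590 = \frac{1}{1074} + 47590 = \frac{51111661}{1074}$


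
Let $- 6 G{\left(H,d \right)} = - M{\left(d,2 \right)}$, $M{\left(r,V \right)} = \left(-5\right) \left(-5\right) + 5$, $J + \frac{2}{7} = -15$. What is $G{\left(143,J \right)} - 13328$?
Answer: $-13323$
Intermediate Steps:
$J = - \frac{107}{7}$ ($J = - \frac{2}{7} - 15 = - \frac{107}{7} \approx -15.286$)
$M{\left(r,V \right)} = 30$ ($M{\left(r,V \right)} = 25 + 5 = 30$)
$G{\left(H,d \right)} = 5$ ($G{\left(H,d \right)} = - \frac{\left(-1\right) 30}{6} = \left(- \frac{1}{6}\right) \left(-30\right) = 5$)
$G{\left(143,J \right)} - 13328 = 5 - 13328 = -13323$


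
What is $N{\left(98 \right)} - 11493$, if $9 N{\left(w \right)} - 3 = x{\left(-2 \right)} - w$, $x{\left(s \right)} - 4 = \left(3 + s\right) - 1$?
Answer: $- \frac{103528}{9} \approx -11503.0$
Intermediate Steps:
$x{\left(s \right)} = 6 + s$ ($x{\left(s \right)} = 4 + \left(\left(3 + s\right) - 1\right) = 4 + \left(2 + s\right) = 6 + s$)
$N{\left(w \right)} = \frac{7}{9} - \frac{w}{9}$ ($N{\left(w \right)} = \frac{1}{3} + \frac{\left(6 - 2\right) - w}{9} = \frac{1}{3} + \frac{4 - w}{9} = \frac{1}{3} - \left(- \frac{4}{9} + \frac{w}{9}\right) = \frac{7}{9} - \frac{w}{9}$)
$N{\left(98 \right)} - 11493 = \left(\frac{7}{9} - \frac{98}{9}\right) - 11493 = - \frac{91}{9} - 11493 = - \frac{103528}{9}$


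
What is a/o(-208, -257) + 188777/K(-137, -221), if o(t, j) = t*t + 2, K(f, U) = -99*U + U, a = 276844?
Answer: 7081756517/468527514 ≈ 15.115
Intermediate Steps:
K(f, U) = -98*U
o(t, j) = 2 + t**2 (o(t, j) = t**2 + 2 = 2 + t**2)
a/o(-208, -257) + 188777/K(-137, -221) = 276844/(2 + (-208)**2) + 188777/((-98*(-221))) = 276844/(2 + 43264) + 188777/21658 = 276844/43266 + 188777*(1/21658) = 276844*(1/43266) + 188777/21658 = 138422/21633 + 188777/21658 = 7081756517/468527514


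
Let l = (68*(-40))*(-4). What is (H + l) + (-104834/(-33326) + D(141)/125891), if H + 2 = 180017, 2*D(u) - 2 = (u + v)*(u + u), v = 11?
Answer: 400451546187661/2097721733 ≈ 1.9090e+5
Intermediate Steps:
D(u) = 1 + u*(11 + u) (D(u) = 1 + ((u + 11)*(u + u))/2 = 1 + ((11 + u)*(2*u))/2 = 1 + (2*u*(11 + u))/2 = 1 + u*(11 + u))
H = 180015 (H = -2 + 180017 = 180015)
l = 10880 (l = -2720*(-4) = 10880)
(H + l) + (-104834/(-33326) + D(141)/125891) = (180015 + 10880) + (-104834/(-33326) + (1 + 141² + 11*141)/125891) = 190895 + (-104834*(-1/33326) + (1 + 19881 + 1551)*(1/125891)) = 190895 + (52417/16663 + 21433*(1/125891)) = 190895 + (52417/16663 + 21433/125891) = 190895 + 6955966626/2097721733 = 400451546187661/2097721733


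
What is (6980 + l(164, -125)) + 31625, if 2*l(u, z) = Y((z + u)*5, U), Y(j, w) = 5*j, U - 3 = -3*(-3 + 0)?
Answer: 78185/2 ≈ 39093.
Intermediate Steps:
U = 12 (U = 3 - 3*(-3 + 0) = 3 - 3*(-3) = 3 + 9 = 12)
l(u, z) = 25*u/2 + 25*z/2 (l(u, z) = (5*((z + u)*5))/2 = (5*((u + z)*5))/2 = (5*(5*u + 5*z))/2 = (25*u + 25*z)/2 = 25*u/2 + 25*z/2)
(6980 + l(164, -125)) + 31625 = (6980 + ((25/2)*164 + (25/2)*(-125))) + 31625 = (6980 + (2050 - 3125/2)) + 31625 = (6980 + 975/2) + 31625 = 14935/2 + 31625 = 78185/2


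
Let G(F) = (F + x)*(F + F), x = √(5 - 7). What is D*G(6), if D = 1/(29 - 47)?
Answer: -4 - 2*I*√2/3 ≈ -4.0 - 0.94281*I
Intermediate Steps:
x = I*√2 (x = √(-2) = I*√2 ≈ 1.4142*I)
D = -1/18 (D = 1/(-18) = -1/18 ≈ -0.055556)
G(F) = 2*F*(F + I*√2) (G(F) = (F + I*√2)*(F + F) = (F + I*√2)*(2*F) = 2*F*(F + I*√2))
D*G(6) = -6*(6 + I*√2)/9 = -(72 + 12*I*√2)/18 = -4 - 2*I*√2/3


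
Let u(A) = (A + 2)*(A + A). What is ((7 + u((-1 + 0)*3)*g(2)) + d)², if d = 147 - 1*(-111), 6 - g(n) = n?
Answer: 83521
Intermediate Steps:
g(n) = 6 - n
d = 258 (d = 147 + 111 = 258)
u(A) = 2*A*(2 + A) (u(A) = (2 + A)*(2*A) = 2*A*(2 + A))
((7 + u((-1 + 0)*3)*g(2)) + d)² = ((7 + (2*((-1 + 0)*3)*(2 + (-1 + 0)*3))*(6 - 1*2)) + 258)² = ((7 + (2*(-1*3)*(2 - 1*3))*(6 - 2)) + 258)² = ((7 + (2*(-3)*(2 - 3))*4) + 258)² = ((7 + (2*(-3)*(-1))*4) + 258)² = ((7 + 6*4) + 258)² = ((7 + 24) + 258)² = (31 + 258)² = 289² = 83521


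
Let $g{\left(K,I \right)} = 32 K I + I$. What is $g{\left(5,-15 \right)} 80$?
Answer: $-193200$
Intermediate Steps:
$g{\left(K,I \right)} = I + 32 I K$ ($g{\left(K,I \right)} = 32 I K + I = I + 32 I K$)
$g{\left(5,-15 \right)} 80 = - 15 \left(1 + 32 \cdot 5\right) 80 = - 15 \left(1 + 160\right) 80 = \left(-15\right) 161 \cdot 80 = \left(-2415\right) 80 = -193200$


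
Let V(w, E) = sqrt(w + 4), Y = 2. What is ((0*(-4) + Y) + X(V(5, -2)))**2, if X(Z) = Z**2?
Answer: 121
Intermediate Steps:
V(w, E) = sqrt(4 + w)
((0*(-4) + Y) + X(V(5, -2)))**2 = ((0*(-4) + 2) + (sqrt(4 + 5))**2)**2 = ((0 + 2) + (sqrt(9))**2)**2 = (2 + 3**2)**2 = (2 + 9)**2 = 11**2 = 121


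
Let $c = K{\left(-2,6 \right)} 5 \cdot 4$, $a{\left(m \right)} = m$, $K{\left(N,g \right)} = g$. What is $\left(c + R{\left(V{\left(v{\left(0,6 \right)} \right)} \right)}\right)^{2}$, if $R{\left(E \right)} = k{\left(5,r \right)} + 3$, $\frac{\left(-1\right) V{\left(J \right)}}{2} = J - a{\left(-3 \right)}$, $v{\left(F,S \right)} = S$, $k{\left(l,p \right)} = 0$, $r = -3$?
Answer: $15129$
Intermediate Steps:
$c = 120$ ($c = 6 \cdot 5 \cdot 4 = 30 \cdot 4 = 120$)
$V{\left(J \right)} = -6 - 2 J$ ($V{\left(J \right)} = - 2 \left(J - -3\right) = - 2 \left(J + 3\right) = - 2 \left(3 + J\right) = -6 - 2 J$)
$R{\left(E \right)} = 3$ ($R{\left(E \right)} = 0 + 3 = 3$)
$\left(c + R{\left(V{\left(v{\left(0,6 \right)} \right)} \right)}\right)^{2} = \left(120 + 3\right)^{2} = 123^{2} = 15129$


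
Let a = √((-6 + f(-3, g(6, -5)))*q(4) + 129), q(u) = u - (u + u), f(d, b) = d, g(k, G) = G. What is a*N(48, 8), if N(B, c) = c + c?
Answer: 16*√165 ≈ 205.52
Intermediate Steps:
N(B, c) = 2*c
q(u) = -u (q(u) = u - 2*u = -u)
a = √165 (a = √((-6 - 3)*(-1*4) + 129) = √(-9*(-4) + 129) = √(36 + 129) = √165 ≈ 12.845)
a*N(48, 8) = √165*(2*8) = √165*16 = 16*√165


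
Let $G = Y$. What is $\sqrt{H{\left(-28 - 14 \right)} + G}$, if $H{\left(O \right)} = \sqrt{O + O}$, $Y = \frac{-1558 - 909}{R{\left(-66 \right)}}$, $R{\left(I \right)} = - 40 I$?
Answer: $\frac{\sqrt{-407055 + 871200 i \sqrt{21}}}{660} \approx 2.0345 + 2.2525 i$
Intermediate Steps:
$Y = - \frac{2467}{2640}$ ($Y = \frac{-1558 - 909}{\left(-40\right) \left(-66\right)} = - \frac{2467}{2640} \approx -0.93447$)
$H{\left(O \right)} = \sqrt{2} \sqrt{O}$ ($H{\left(O \right)} = \sqrt{2 O} = \sqrt{2} \sqrt{O}$)
$G = - \frac{2467}{2640} \approx -0.93447$
$\sqrt{H{\left(-28 - 14 \right)} + G} = \sqrt{\sqrt{2} \sqrt{-28 - 14} - \frac{2467}{2640}} = \sqrt{\sqrt{2} \sqrt{-42} - \frac{2467}{2640}} = \sqrt{\sqrt{2} i \sqrt{42} - \frac{2467}{2640}} = \sqrt{2 i \sqrt{21} - \frac{2467}{2640}} = \sqrt{- \frac{2467}{2640} + 2 i \sqrt{21}}$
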